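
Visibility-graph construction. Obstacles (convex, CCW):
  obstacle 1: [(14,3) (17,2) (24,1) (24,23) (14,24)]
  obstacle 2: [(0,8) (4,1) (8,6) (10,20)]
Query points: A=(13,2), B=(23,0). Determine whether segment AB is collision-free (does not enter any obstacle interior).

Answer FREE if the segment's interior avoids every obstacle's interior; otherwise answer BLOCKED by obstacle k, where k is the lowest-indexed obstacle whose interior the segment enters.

FREE

Obstacle 1 [(14,3) (17,2) (24,1) (24,23) (14,24)]:
  edge (14,3)–(17,2): clear
  edge (17,2)–(24,1): clear
  edge (24,1)–(24,23): clear
  edge (24,23)–(14,24): clear
  edge (14,24)–(14,3): clear
  midpoint (18,1) outside
  → clear
Obstacle 2 [(0,8) (4,1) (8,6) (10,20)]:
  edge (0,8)–(4,1): clear
  edge (4,1)–(8,6): clear
  edge (8,6)–(10,20): clear
  edge (10,20)–(0,8): clear
  midpoint (18,1) outside
  → clear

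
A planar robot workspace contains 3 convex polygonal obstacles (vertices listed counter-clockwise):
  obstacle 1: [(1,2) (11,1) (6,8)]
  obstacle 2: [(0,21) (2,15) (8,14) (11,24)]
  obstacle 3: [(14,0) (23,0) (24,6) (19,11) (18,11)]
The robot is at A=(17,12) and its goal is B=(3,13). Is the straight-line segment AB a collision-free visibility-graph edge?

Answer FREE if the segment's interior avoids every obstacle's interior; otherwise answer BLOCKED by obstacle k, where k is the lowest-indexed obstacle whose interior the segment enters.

Obstacle 1 [(1,2) (11,1) (6,8)]:
  edge (1,2)–(11,1): clear
  edge (11,1)–(6,8): clear
  edge (6,8)–(1,2): clear
  midpoint (10,25/2) outside
  → clear
Obstacle 2 [(0,21) (2,15) (8,14) (11,24)]:
  edge (0,21)–(2,15): clear
  edge (2,15)–(8,14): clear
  edge (8,14)–(11,24): clear
  edge (11,24)–(0,21): clear
  midpoint (10,25/2) outside
  → clear
Obstacle 3 [(14,0) (23,0) (24,6) (19,11) (18,11)]:
  edge (14,0)–(23,0): clear
  edge (23,0)–(24,6): clear
  edge (24,6)–(19,11): clear
  edge (19,11)–(18,11): clear
  edge (18,11)–(14,0): clear
  midpoint (10,25/2) outside
  → clear

FREE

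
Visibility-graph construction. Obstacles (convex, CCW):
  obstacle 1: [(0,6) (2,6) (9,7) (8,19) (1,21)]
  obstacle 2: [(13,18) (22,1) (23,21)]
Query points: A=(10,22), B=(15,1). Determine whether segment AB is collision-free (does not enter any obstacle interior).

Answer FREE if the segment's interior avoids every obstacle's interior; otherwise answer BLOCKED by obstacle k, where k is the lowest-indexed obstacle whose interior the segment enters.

Obstacle 1 [(0,6) (2,6) (9,7) (8,19) (1,21)]:
  edge (0,6)–(2,6): clear
  edge (2,6)–(9,7): clear
  edge (9,7)–(8,19): clear
  edge (8,19)–(1,21): clear
  edge (1,21)–(0,6): clear
  midpoint (25/2,23/2) outside
  → clear
Obstacle 2 [(13,18) (22,1) (23,21)]:
  edge (13,18)–(22,1): clear
  edge (22,1)–(23,21): clear
  edge (23,21)–(13,18): clear
  midpoint (25/2,23/2) outside
  → clear

FREE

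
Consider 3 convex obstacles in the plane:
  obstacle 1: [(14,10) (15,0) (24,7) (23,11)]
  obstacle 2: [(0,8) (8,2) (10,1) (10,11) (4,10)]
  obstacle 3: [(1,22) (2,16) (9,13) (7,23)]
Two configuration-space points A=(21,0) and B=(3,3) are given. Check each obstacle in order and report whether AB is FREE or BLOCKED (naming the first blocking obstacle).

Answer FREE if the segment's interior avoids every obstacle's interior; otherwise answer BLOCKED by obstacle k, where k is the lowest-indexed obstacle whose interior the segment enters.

BLOCKED by obstacle 1

Obstacle 1 [(14,10) (15,0) (24,7) (23,11)]:
  edge (14,10)–(15,0): crosses AB
  edge (15,0)–(24,7): crosses AB
  edge (24,7)–(23,11): clear
  edge (23,11)–(14,10): clear
  → BLOCKED
Obstacle 2 [(0,8) (8,2) (10,1) (10,11) (4,10)]:
  edge (0,8)–(8,2): crosses AB
  edge (8,2)–(10,1): clear
  edge (10,1)–(10,11): crosses AB
  edge (10,11)–(4,10): clear
  edge (4,10)–(0,8): clear
  → BLOCKED
Obstacle 3 [(1,22) (2,16) (9,13) (7,23)]:
  edge (1,22)–(2,16): clear
  edge (2,16)–(9,13): clear
  edge (9,13)–(7,23): clear
  edge (7,23)–(1,22): clear
  midpoint (12,3/2) outside
  → clear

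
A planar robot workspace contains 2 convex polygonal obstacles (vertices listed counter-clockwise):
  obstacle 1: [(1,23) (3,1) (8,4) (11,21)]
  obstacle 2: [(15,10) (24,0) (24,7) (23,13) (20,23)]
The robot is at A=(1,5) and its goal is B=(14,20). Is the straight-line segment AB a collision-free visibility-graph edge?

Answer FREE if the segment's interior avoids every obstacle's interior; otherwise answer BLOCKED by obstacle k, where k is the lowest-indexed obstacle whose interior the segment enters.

BLOCKED by obstacle 1

Obstacle 1 [(1,23) (3,1) (8,4) (11,21)]:
  edge (1,23)–(3,1): crosses AB
  edge (3,1)–(8,4): clear
  edge (8,4)–(11,21): crosses AB
  edge (11,21)–(1,23): clear
  → BLOCKED
Obstacle 2 [(15,10) (24,0) (24,7) (23,13) (20,23)]:
  edge (15,10)–(24,0): clear
  edge (24,0)–(24,7): clear
  edge (24,7)–(23,13): clear
  edge (23,13)–(20,23): clear
  edge (20,23)–(15,10): clear
  midpoint (15/2,25/2) outside
  → clear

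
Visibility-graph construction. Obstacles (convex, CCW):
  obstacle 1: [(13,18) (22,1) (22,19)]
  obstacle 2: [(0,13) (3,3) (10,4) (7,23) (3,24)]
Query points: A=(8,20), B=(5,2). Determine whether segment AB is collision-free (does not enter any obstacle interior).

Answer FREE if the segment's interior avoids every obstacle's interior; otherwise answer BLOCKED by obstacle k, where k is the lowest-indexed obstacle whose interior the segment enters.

BLOCKED by obstacle 2

Obstacle 1 [(13,18) (22,1) (22,19)]:
  edge (13,18)–(22,1): clear
  edge (22,1)–(22,19): clear
  edge (22,19)–(13,18): clear
  midpoint (13/2,11) outside
  → clear
Obstacle 2 [(0,13) (3,3) (10,4) (7,23) (3,24)]:
  edge (0,13)–(3,3): clear
  edge (3,3)–(10,4): crosses AB
  edge (10,4)–(7,23): crosses AB
  edge (7,23)–(3,24): clear
  edge (3,24)–(0,13): clear
  → BLOCKED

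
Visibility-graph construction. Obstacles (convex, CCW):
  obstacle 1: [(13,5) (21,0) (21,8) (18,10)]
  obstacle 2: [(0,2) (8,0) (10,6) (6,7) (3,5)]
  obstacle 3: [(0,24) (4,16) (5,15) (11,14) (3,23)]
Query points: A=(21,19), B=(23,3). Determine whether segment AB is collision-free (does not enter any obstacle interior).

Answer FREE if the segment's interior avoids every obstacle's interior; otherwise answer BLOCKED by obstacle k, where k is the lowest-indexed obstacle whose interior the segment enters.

FREE

Obstacle 1 [(13,5) (21,0) (21,8) (18,10)]:
  edge (13,5)–(21,0): clear
  edge (21,0)–(21,8): clear
  edge (21,8)–(18,10): clear
  edge (18,10)–(13,5): clear
  midpoint (22,11) outside
  → clear
Obstacle 2 [(0,2) (8,0) (10,6) (6,7) (3,5)]:
  edge (0,2)–(8,0): clear
  edge (8,0)–(10,6): clear
  edge (10,6)–(6,7): clear
  edge (6,7)–(3,5): clear
  edge (3,5)–(0,2): clear
  midpoint (22,11) outside
  → clear
Obstacle 3 [(0,24) (4,16) (5,15) (11,14) (3,23)]:
  edge (0,24)–(4,16): clear
  edge (4,16)–(5,15): clear
  edge (5,15)–(11,14): clear
  edge (11,14)–(3,23): clear
  edge (3,23)–(0,24): clear
  midpoint (22,11) outside
  → clear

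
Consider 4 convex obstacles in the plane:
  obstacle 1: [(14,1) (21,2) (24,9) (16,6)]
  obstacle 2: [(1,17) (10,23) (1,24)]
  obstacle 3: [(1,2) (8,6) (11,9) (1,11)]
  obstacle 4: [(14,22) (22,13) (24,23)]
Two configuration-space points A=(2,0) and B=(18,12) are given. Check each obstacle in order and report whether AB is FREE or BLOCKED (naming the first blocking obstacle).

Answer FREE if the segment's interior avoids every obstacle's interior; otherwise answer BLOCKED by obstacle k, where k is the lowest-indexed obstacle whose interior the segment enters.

FREE

Obstacle 1 [(14,1) (21,2) (24,9) (16,6)]:
  edge (14,1)–(21,2): clear
  edge (21,2)–(24,9): clear
  edge (24,9)–(16,6): clear
  edge (16,6)–(14,1): clear
  midpoint (10,6) outside
  → clear
Obstacle 2 [(1,17) (10,23) (1,24)]:
  edge (1,17)–(10,23): clear
  edge (10,23)–(1,24): clear
  edge (1,24)–(1,17): clear
  midpoint (10,6) outside
  → clear
Obstacle 3 [(1,2) (8,6) (11,9) (1,11)]:
  edge (1,2)–(8,6): clear
  edge (8,6)–(11,9): clear
  edge (11,9)–(1,11): clear
  edge (1,11)–(1,2): clear
  midpoint (10,6) outside
  → clear
Obstacle 4 [(14,22) (22,13) (24,23)]:
  edge (14,22)–(22,13): clear
  edge (22,13)–(24,23): clear
  edge (24,23)–(14,22): clear
  midpoint (10,6) outside
  → clear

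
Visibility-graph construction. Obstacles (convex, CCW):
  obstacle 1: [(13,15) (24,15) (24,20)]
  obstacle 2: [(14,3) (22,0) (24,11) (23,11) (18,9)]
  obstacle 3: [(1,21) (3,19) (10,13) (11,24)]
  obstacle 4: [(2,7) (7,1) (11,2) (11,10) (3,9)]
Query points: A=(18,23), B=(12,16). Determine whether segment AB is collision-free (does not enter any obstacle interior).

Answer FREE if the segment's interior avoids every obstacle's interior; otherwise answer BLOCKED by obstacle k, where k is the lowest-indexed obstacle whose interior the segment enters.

FREE

Obstacle 1 [(13,15) (24,15) (24,20)]:
  edge (13,15)–(24,15): clear
  edge (24,15)–(24,20): clear
  edge (24,20)–(13,15): clear
  midpoint (15,39/2) outside
  → clear
Obstacle 2 [(14,3) (22,0) (24,11) (23,11) (18,9)]:
  edge (14,3)–(22,0): clear
  edge (22,0)–(24,11): clear
  edge (24,11)–(23,11): clear
  edge (23,11)–(18,9): clear
  edge (18,9)–(14,3): clear
  midpoint (15,39/2) outside
  → clear
Obstacle 3 [(1,21) (3,19) (10,13) (11,24)]:
  edge (1,21)–(3,19): clear
  edge (3,19)–(10,13): clear
  edge (10,13)–(11,24): clear
  edge (11,24)–(1,21): clear
  midpoint (15,39/2) outside
  → clear
Obstacle 4 [(2,7) (7,1) (11,2) (11,10) (3,9)]:
  edge (2,7)–(7,1): clear
  edge (7,1)–(11,2): clear
  edge (11,2)–(11,10): clear
  edge (11,10)–(3,9): clear
  edge (3,9)–(2,7): clear
  midpoint (15,39/2) outside
  → clear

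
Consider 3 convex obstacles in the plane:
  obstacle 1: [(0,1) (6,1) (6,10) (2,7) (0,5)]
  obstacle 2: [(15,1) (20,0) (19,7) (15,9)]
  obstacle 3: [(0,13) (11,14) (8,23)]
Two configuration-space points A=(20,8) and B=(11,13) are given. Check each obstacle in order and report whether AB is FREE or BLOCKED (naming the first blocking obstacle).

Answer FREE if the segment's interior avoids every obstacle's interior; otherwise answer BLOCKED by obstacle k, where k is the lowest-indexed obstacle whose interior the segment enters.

FREE

Obstacle 1 [(0,1) (6,1) (6,10) (2,7) (0,5)]:
  edge (0,1)–(6,1): clear
  edge (6,1)–(6,10): clear
  edge (6,10)–(2,7): clear
  edge (2,7)–(0,5): clear
  edge (0,5)–(0,1): clear
  midpoint (31/2,21/2) outside
  → clear
Obstacle 2 [(15,1) (20,0) (19,7) (15,9)]:
  edge (15,1)–(20,0): clear
  edge (20,0)–(19,7): clear
  edge (19,7)–(15,9): clear
  edge (15,9)–(15,1): clear
  midpoint (31/2,21/2) outside
  → clear
Obstacle 3 [(0,13) (11,14) (8,23)]:
  edge (0,13)–(11,14): clear
  edge (11,14)–(8,23): clear
  edge (8,23)–(0,13): clear
  midpoint (31/2,21/2) outside
  → clear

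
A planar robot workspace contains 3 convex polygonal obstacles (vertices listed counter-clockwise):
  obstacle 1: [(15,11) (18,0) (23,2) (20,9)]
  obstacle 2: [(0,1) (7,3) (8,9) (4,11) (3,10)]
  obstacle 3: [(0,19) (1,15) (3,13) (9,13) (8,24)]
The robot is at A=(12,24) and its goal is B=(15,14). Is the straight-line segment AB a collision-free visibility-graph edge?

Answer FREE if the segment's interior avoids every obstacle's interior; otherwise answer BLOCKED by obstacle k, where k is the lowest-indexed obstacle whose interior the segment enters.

FREE

Obstacle 1 [(15,11) (18,0) (23,2) (20,9)]:
  edge (15,11)–(18,0): clear
  edge (18,0)–(23,2): clear
  edge (23,2)–(20,9): clear
  edge (20,9)–(15,11): clear
  midpoint (27/2,19) outside
  → clear
Obstacle 2 [(0,1) (7,3) (8,9) (4,11) (3,10)]:
  edge (0,1)–(7,3): clear
  edge (7,3)–(8,9): clear
  edge (8,9)–(4,11): clear
  edge (4,11)–(3,10): clear
  edge (3,10)–(0,1): clear
  midpoint (27/2,19) outside
  → clear
Obstacle 3 [(0,19) (1,15) (3,13) (9,13) (8,24)]:
  edge (0,19)–(1,15): clear
  edge (1,15)–(3,13): clear
  edge (3,13)–(9,13): clear
  edge (9,13)–(8,24): clear
  edge (8,24)–(0,19): clear
  midpoint (27/2,19) outside
  → clear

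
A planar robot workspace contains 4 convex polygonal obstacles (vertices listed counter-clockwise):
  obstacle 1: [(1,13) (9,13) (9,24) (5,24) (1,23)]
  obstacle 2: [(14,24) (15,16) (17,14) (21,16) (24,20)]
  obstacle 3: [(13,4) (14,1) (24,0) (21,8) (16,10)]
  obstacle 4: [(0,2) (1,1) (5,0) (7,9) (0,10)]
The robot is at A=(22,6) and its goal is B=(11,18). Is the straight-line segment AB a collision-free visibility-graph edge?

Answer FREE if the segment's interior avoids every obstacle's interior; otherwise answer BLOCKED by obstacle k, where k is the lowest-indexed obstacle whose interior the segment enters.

BLOCKED by obstacle 3

Obstacle 1 [(1,13) (9,13) (9,24) (5,24) (1,23)]:
  edge (1,13)–(9,13): clear
  edge (9,13)–(9,24): clear
  edge (9,24)–(5,24): clear
  edge (5,24)–(1,23): clear
  edge (1,23)–(1,13): clear
  midpoint (33/2,12) outside
  → clear
Obstacle 2 [(14,24) (15,16) (17,14) (21,16) (24,20)]:
  edge (14,24)–(15,16): clear
  edge (15,16)–(17,14): clear
  edge (17,14)–(21,16): clear
  edge (21,16)–(24,20): clear
  edge (24,20)–(14,24): clear
  midpoint (33/2,12) outside
  → clear
Obstacle 3 [(13,4) (14,1) (24,0) (21,8) (16,10)]:
  edge (13,4)–(14,1): clear
  edge (14,1)–(24,0): clear
  edge (24,0)–(21,8): crosses AB
  edge (21,8)–(16,10): crosses AB
  edge (16,10)–(13,4): clear
  → BLOCKED
Obstacle 4 [(0,2) (1,1) (5,0) (7,9) (0,10)]:
  edge (0,2)–(1,1): clear
  edge (1,1)–(5,0): clear
  edge (5,0)–(7,9): clear
  edge (7,9)–(0,10): clear
  edge (0,10)–(0,2): clear
  midpoint (33/2,12) outside
  → clear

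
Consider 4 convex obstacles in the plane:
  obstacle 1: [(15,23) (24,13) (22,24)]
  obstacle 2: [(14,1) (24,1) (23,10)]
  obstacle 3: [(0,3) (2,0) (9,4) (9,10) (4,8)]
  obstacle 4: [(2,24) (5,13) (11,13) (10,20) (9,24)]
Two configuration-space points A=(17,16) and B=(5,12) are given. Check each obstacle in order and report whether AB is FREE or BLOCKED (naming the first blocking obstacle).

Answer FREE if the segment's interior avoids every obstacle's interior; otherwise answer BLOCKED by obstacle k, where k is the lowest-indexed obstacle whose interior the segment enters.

BLOCKED by obstacle 4

Obstacle 1 [(15,23) (24,13) (22,24)]:
  edge (15,23)–(24,13): clear
  edge (24,13)–(22,24): clear
  edge (22,24)–(15,23): clear
  midpoint (11,14) outside
  → clear
Obstacle 2 [(14,1) (24,1) (23,10)]:
  edge (14,1)–(24,1): clear
  edge (24,1)–(23,10): clear
  edge (23,10)–(14,1): clear
  midpoint (11,14) outside
  → clear
Obstacle 3 [(0,3) (2,0) (9,4) (9,10) (4,8)]:
  edge (0,3)–(2,0): clear
  edge (2,0)–(9,4): clear
  edge (9,4)–(9,10): clear
  edge (9,10)–(4,8): clear
  edge (4,8)–(0,3): clear
  midpoint (11,14) outside
  → clear
Obstacle 4 [(2,24) (5,13) (11,13) (10,20) (9,24)]:
  edge (2,24)–(5,13): clear
  edge (5,13)–(11,13): crosses AB
  edge (11,13)–(10,20): crosses AB
  edge (10,20)–(9,24): clear
  edge (9,24)–(2,24): clear
  → BLOCKED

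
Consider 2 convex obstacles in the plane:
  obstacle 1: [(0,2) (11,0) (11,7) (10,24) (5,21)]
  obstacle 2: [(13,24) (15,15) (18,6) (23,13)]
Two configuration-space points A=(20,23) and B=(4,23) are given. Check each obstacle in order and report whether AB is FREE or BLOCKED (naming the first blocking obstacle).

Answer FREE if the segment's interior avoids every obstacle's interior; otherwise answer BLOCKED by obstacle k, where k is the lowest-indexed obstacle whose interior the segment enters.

Obstacle 1 [(0,2) (11,0) (11,7) (10,24) (5,21)]:
  edge (0,2)–(11,0): clear
  edge (11,0)–(11,7): clear
  edge (11,7)–(10,24): crosses AB
  edge (10,24)–(5,21): crosses AB
  edge (5,21)–(0,2): clear
  → BLOCKED
Obstacle 2 [(13,24) (15,15) (18,6) (23,13)]:
  edge (13,24)–(15,15): crosses AB
  edge (15,15)–(18,6): clear
  edge (18,6)–(23,13): clear
  edge (23,13)–(13,24): crosses AB
  → BLOCKED

BLOCKED by obstacle 1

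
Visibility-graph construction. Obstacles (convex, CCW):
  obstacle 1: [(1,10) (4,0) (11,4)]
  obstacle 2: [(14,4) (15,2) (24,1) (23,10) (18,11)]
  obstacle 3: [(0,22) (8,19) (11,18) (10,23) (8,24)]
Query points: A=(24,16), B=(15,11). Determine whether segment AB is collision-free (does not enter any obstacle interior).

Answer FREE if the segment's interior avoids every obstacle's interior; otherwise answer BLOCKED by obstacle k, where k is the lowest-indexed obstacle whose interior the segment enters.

FREE

Obstacle 1 [(1,10) (4,0) (11,4)]:
  edge (1,10)–(4,0): clear
  edge (4,0)–(11,4): clear
  edge (11,4)–(1,10): clear
  midpoint (39/2,27/2) outside
  → clear
Obstacle 2 [(14,4) (15,2) (24,1) (23,10) (18,11)]:
  edge (14,4)–(15,2): clear
  edge (15,2)–(24,1): clear
  edge (24,1)–(23,10): clear
  edge (23,10)–(18,11): clear
  edge (18,11)–(14,4): clear
  midpoint (39/2,27/2) outside
  → clear
Obstacle 3 [(0,22) (8,19) (11,18) (10,23) (8,24)]:
  edge (0,22)–(8,19): clear
  edge (8,19)–(11,18): clear
  edge (11,18)–(10,23): clear
  edge (10,23)–(8,24): clear
  edge (8,24)–(0,22): clear
  midpoint (39/2,27/2) outside
  → clear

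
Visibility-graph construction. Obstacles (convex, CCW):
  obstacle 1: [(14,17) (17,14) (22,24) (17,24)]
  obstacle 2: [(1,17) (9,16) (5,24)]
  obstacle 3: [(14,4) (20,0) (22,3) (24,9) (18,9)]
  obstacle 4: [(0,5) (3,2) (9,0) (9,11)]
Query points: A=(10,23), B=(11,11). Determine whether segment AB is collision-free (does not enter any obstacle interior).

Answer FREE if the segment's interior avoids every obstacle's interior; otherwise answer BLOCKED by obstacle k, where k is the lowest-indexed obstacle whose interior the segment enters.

Obstacle 1 [(14,17) (17,14) (22,24) (17,24)]:
  edge (14,17)–(17,14): clear
  edge (17,14)–(22,24): clear
  edge (22,24)–(17,24): clear
  edge (17,24)–(14,17): clear
  midpoint (21/2,17) outside
  → clear
Obstacle 2 [(1,17) (9,16) (5,24)]:
  edge (1,17)–(9,16): clear
  edge (9,16)–(5,24): clear
  edge (5,24)–(1,17): clear
  midpoint (21/2,17) outside
  → clear
Obstacle 3 [(14,4) (20,0) (22,3) (24,9) (18,9)]:
  edge (14,4)–(20,0): clear
  edge (20,0)–(22,3): clear
  edge (22,3)–(24,9): clear
  edge (24,9)–(18,9): clear
  edge (18,9)–(14,4): clear
  midpoint (21/2,17) outside
  → clear
Obstacle 4 [(0,5) (3,2) (9,0) (9,11)]:
  edge (0,5)–(3,2): clear
  edge (3,2)–(9,0): clear
  edge (9,0)–(9,11): clear
  edge (9,11)–(0,5): clear
  midpoint (21/2,17) outside
  → clear

FREE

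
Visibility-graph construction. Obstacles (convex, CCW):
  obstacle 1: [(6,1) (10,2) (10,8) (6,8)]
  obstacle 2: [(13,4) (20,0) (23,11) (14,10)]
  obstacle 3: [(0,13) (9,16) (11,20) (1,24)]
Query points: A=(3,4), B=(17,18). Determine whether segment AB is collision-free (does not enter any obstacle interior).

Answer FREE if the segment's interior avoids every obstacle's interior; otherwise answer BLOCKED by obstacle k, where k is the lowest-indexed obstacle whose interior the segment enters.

BLOCKED by obstacle 1

Obstacle 1 [(6,1) (10,2) (10,8) (6,8)]:
  edge (6,1)–(10,2): clear
  edge (10,2)–(10,8): clear
  edge (10,8)–(6,8): crosses AB
  edge (6,8)–(6,1): crosses AB
  → BLOCKED
Obstacle 2 [(13,4) (20,0) (23,11) (14,10)]:
  edge (13,4)–(20,0): clear
  edge (20,0)–(23,11): clear
  edge (23,11)–(14,10): clear
  edge (14,10)–(13,4): clear
  midpoint (10,11) outside
  → clear
Obstacle 3 [(0,13) (9,16) (11,20) (1,24)]:
  edge (0,13)–(9,16): clear
  edge (9,16)–(11,20): clear
  edge (11,20)–(1,24): clear
  edge (1,24)–(0,13): clear
  midpoint (10,11) outside
  → clear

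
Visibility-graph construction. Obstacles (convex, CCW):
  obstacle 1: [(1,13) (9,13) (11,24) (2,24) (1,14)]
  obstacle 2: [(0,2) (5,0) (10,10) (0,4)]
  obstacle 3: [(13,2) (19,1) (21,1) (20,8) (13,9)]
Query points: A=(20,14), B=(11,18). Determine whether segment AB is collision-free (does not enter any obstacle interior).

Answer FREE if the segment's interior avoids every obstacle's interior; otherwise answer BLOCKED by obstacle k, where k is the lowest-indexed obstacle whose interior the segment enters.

Obstacle 1 [(1,13) (9,13) (11,24) (2,24) (1,14)]:
  edge (1,13)–(9,13): clear
  edge (9,13)–(11,24): clear
  edge (11,24)–(2,24): clear
  edge (2,24)–(1,14): clear
  edge (1,14)–(1,13): clear
  midpoint (31/2,16) outside
  → clear
Obstacle 2 [(0,2) (5,0) (10,10) (0,4)]:
  edge (0,2)–(5,0): clear
  edge (5,0)–(10,10): clear
  edge (10,10)–(0,4): clear
  edge (0,4)–(0,2): clear
  midpoint (31/2,16) outside
  → clear
Obstacle 3 [(13,2) (19,1) (21,1) (20,8) (13,9)]:
  edge (13,2)–(19,1): clear
  edge (19,1)–(21,1): clear
  edge (21,1)–(20,8): clear
  edge (20,8)–(13,9): clear
  edge (13,9)–(13,2): clear
  midpoint (31/2,16) outside
  → clear

FREE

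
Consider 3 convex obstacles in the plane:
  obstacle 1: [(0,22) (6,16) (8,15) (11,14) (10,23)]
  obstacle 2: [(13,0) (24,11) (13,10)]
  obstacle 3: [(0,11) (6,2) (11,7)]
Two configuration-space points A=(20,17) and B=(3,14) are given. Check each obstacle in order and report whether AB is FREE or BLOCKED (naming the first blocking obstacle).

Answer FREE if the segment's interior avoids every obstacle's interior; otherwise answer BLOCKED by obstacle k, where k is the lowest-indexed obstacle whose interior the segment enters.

BLOCKED by obstacle 1

Obstacle 1 [(0,22) (6,16) (8,15) (11,14) (10,23)]:
  edge (0,22)–(6,16): clear
  edge (6,16)–(8,15): clear
  edge (8,15)–(11,14): crosses AB
  edge (11,14)–(10,23): crosses AB
  edge (10,23)–(0,22): clear
  → BLOCKED
Obstacle 2 [(13,0) (24,11) (13,10)]:
  edge (13,0)–(24,11): clear
  edge (24,11)–(13,10): clear
  edge (13,10)–(13,0): clear
  midpoint (23/2,31/2) outside
  → clear
Obstacle 3 [(0,11) (6,2) (11,7)]:
  edge (0,11)–(6,2): clear
  edge (6,2)–(11,7): clear
  edge (11,7)–(0,11): clear
  midpoint (23/2,31/2) outside
  → clear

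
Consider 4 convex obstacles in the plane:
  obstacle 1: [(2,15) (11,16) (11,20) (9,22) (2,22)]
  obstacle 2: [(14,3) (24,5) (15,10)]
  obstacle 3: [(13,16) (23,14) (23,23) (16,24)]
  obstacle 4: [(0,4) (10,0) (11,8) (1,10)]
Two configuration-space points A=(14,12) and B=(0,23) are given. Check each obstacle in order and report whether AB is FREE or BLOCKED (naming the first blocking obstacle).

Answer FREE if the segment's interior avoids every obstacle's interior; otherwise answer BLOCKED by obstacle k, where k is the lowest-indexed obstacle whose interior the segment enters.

BLOCKED by obstacle 1

Obstacle 1 [(2,15) (11,16) (11,20) (9,22) (2,22)]:
  edge (2,15)–(11,16): crosses AB
  edge (11,16)–(11,20): clear
  edge (11,20)–(9,22): clear
  edge (9,22)–(2,22): clear
  edge (2,22)–(2,15): crosses AB
  → BLOCKED
Obstacle 2 [(14,3) (24,5) (15,10)]:
  edge (14,3)–(24,5): clear
  edge (24,5)–(15,10): clear
  edge (15,10)–(14,3): clear
  midpoint (7,35/2) outside
  → clear
Obstacle 3 [(13,16) (23,14) (23,23) (16,24)]:
  edge (13,16)–(23,14): clear
  edge (23,14)–(23,23): clear
  edge (23,23)–(16,24): clear
  edge (16,24)–(13,16): clear
  midpoint (7,35/2) outside
  → clear
Obstacle 4 [(0,4) (10,0) (11,8) (1,10)]:
  edge (0,4)–(10,0): clear
  edge (10,0)–(11,8): clear
  edge (11,8)–(1,10): clear
  edge (1,10)–(0,4): clear
  midpoint (7,35/2) outside
  → clear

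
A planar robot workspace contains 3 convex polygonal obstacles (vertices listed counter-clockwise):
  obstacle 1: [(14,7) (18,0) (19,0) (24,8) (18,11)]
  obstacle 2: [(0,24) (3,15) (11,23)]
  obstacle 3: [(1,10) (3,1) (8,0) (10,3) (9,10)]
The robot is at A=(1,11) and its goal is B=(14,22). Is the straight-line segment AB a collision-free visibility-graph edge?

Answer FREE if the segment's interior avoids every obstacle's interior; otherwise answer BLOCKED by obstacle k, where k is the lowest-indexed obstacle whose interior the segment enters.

Obstacle 1 [(14,7) (18,0) (19,0) (24,8) (18,11)]:
  edge (14,7)–(18,0): clear
  edge (18,0)–(19,0): clear
  edge (19,0)–(24,8): clear
  edge (24,8)–(18,11): clear
  edge (18,11)–(14,7): clear
  midpoint (15/2,33/2) outside
  → clear
Obstacle 2 [(0,24) (3,15) (11,23)]:
  edge (0,24)–(3,15): clear
  edge (3,15)–(11,23): clear
  edge (11,23)–(0,24): clear
  midpoint (15/2,33/2) outside
  → clear
Obstacle 3 [(1,10) (3,1) (8,0) (10,3) (9,10)]:
  edge (1,10)–(3,1): clear
  edge (3,1)–(8,0): clear
  edge (8,0)–(10,3): clear
  edge (10,3)–(9,10): clear
  edge (9,10)–(1,10): clear
  midpoint (15/2,33/2) outside
  → clear

FREE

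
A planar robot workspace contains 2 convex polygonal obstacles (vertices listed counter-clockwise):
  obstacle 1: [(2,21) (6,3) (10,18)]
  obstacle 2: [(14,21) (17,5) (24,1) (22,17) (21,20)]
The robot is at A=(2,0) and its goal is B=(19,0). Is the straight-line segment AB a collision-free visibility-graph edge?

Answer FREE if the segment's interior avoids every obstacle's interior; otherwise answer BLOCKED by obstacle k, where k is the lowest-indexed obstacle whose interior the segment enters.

FREE

Obstacle 1 [(2,21) (6,3) (10,18)]:
  edge (2,21)–(6,3): clear
  edge (6,3)–(10,18): clear
  edge (10,18)–(2,21): clear
  midpoint (21/2,0) outside
  → clear
Obstacle 2 [(14,21) (17,5) (24,1) (22,17) (21,20)]:
  edge (14,21)–(17,5): clear
  edge (17,5)–(24,1): clear
  edge (24,1)–(22,17): clear
  edge (22,17)–(21,20): clear
  edge (21,20)–(14,21): clear
  midpoint (21/2,0) outside
  → clear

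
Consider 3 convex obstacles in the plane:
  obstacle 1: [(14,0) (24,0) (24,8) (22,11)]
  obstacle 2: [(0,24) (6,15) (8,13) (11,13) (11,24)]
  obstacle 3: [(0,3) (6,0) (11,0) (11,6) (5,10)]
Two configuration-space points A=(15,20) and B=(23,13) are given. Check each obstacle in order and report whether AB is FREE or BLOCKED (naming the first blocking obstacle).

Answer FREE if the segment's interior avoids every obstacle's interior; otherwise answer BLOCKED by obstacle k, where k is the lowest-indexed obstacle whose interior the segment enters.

FREE

Obstacle 1 [(14,0) (24,0) (24,8) (22,11)]:
  edge (14,0)–(24,0): clear
  edge (24,0)–(24,8): clear
  edge (24,8)–(22,11): clear
  edge (22,11)–(14,0): clear
  midpoint (19,33/2) outside
  → clear
Obstacle 2 [(0,24) (6,15) (8,13) (11,13) (11,24)]:
  edge (0,24)–(6,15): clear
  edge (6,15)–(8,13): clear
  edge (8,13)–(11,13): clear
  edge (11,13)–(11,24): clear
  edge (11,24)–(0,24): clear
  midpoint (19,33/2) outside
  → clear
Obstacle 3 [(0,3) (6,0) (11,0) (11,6) (5,10)]:
  edge (0,3)–(6,0): clear
  edge (6,0)–(11,0): clear
  edge (11,0)–(11,6): clear
  edge (11,6)–(5,10): clear
  edge (5,10)–(0,3): clear
  midpoint (19,33/2) outside
  → clear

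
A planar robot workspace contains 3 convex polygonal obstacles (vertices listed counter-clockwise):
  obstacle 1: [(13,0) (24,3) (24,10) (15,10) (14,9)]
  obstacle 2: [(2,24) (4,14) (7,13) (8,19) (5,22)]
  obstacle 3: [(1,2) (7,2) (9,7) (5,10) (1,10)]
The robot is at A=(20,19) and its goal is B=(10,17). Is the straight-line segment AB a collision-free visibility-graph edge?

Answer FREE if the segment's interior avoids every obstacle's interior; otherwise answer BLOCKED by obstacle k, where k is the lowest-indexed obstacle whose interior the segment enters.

Obstacle 1 [(13,0) (24,3) (24,10) (15,10) (14,9)]:
  edge (13,0)–(24,3): clear
  edge (24,3)–(24,10): clear
  edge (24,10)–(15,10): clear
  edge (15,10)–(14,9): clear
  edge (14,9)–(13,0): clear
  midpoint (15,18) outside
  → clear
Obstacle 2 [(2,24) (4,14) (7,13) (8,19) (5,22)]:
  edge (2,24)–(4,14): clear
  edge (4,14)–(7,13): clear
  edge (7,13)–(8,19): clear
  edge (8,19)–(5,22): clear
  edge (5,22)–(2,24): clear
  midpoint (15,18) outside
  → clear
Obstacle 3 [(1,2) (7,2) (9,7) (5,10) (1,10)]:
  edge (1,2)–(7,2): clear
  edge (7,2)–(9,7): clear
  edge (9,7)–(5,10): clear
  edge (5,10)–(1,10): clear
  edge (1,10)–(1,2): clear
  midpoint (15,18) outside
  → clear

FREE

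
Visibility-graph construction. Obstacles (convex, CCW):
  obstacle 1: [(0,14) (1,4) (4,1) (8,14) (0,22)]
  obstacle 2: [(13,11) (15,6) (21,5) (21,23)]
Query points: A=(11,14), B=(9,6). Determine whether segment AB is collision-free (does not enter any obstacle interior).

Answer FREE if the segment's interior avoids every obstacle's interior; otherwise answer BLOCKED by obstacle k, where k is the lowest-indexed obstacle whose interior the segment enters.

Obstacle 1 [(0,14) (1,4) (4,1) (8,14) (0,22)]:
  edge (0,14)–(1,4): clear
  edge (1,4)–(4,1): clear
  edge (4,1)–(8,14): clear
  edge (8,14)–(0,22): clear
  edge (0,22)–(0,14): clear
  midpoint (10,10) outside
  → clear
Obstacle 2 [(13,11) (15,6) (21,5) (21,23)]:
  edge (13,11)–(15,6): clear
  edge (15,6)–(21,5): clear
  edge (21,5)–(21,23): clear
  edge (21,23)–(13,11): clear
  midpoint (10,10) outside
  → clear

FREE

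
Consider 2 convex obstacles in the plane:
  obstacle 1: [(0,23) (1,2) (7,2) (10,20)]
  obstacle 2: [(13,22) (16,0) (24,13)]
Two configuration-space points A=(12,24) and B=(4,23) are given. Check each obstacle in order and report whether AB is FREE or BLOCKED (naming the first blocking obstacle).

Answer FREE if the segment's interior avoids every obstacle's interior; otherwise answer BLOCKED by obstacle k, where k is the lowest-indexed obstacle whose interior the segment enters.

FREE

Obstacle 1 [(0,23) (1,2) (7,2) (10,20)]:
  edge (0,23)–(1,2): clear
  edge (1,2)–(7,2): clear
  edge (7,2)–(10,20): clear
  edge (10,20)–(0,23): clear
  midpoint (8,47/2) outside
  → clear
Obstacle 2 [(13,22) (16,0) (24,13)]:
  edge (13,22)–(16,0): clear
  edge (16,0)–(24,13): clear
  edge (24,13)–(13,22): clear
  midpoint (8,47/2) outside
  → clear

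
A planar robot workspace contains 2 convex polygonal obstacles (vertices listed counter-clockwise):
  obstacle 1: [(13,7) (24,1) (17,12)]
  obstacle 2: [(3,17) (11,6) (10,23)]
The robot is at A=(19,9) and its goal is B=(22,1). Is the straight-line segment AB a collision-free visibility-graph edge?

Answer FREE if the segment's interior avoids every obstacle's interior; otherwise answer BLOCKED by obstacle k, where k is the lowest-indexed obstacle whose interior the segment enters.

BLOCKED by obstacle 1

Obstacle 1 [(13,7) (24,1) (17,12)]:
  edge (13,7)–(24,1): crosses AB
  edge (24,1)–(17,12): crosses AB
  edge (17,12)–(13,7): clear
  → BLOCKED
Obstacle 2 [(3,17) (11,6) (10,23)]:
  edge (3,17)–(11,6): clear
  edge (11,6)–(10,23): clear
  edge (10,23)–(3,17): clear
  midpoint (41/2,5) outside
  → clear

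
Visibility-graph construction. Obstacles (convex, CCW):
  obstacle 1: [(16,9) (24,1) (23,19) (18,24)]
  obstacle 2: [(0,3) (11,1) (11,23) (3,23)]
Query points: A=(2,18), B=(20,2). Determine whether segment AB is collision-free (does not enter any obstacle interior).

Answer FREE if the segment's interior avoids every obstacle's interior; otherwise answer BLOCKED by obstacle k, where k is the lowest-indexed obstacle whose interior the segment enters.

Obstacle 1 [(16,9) (24,1) (23,19) (18,24)]:
  edge (16,9)–(24,1): clear
  edge (24,1)–(23,19): clear
  edge (23,19)–(18,24): clear
  edge (18,24)–(16,9): clear
  midpoint (11,10) outside
  → clear
Obstacle 2 [(0,3) (11,1) (11,23) (3,23)]:
  edge (0,3)–(11,1): clear
  edge (11,1)–(11,23): crosses AB
  edge (11,23)–(3,23): clear
  edge (3,23)–(0,3): crosses AB
  → BLOCKED

BLOCKED by obstacle 2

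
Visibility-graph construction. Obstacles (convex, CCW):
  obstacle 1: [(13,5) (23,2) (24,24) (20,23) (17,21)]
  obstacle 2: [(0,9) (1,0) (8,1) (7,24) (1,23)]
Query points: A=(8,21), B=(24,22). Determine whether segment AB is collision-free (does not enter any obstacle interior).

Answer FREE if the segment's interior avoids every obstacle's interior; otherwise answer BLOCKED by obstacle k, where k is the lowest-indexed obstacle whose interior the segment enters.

Obstacle 1 [(13,5) (23,2) (24,24) (20,23) (17,21)]:
  edge (13,5)–(23,2): clear
  edge (23,2)–(24,24): crosses AB
  edge (24,24)–(20,23): clear
  edge (20,23)–(17,21): crosses AB
  edge (17,21)–(13,5): clear
  → BLOCKED
Obstacle 2 [(0,9) (1,0) (8,1) (7,24) (1,23)]:
  edge (0,9)–(1,0): clear
  edge (1,0)–(8,1): clear
  edge (8,1)–(7,24): clear
  edge (7,24)–(1,23): clear
  edge (1,23)–(0,9): clear
  midpoint (16,43/2) outside
  → clear

BLOCKED by obstacle 1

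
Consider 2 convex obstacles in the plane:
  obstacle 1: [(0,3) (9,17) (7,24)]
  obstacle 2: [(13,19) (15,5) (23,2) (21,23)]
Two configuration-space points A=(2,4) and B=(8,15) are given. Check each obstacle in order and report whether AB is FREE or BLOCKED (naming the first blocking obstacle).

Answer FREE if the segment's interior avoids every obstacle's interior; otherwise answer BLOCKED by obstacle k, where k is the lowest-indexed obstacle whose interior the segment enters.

Obstacle 1 [(0,3) (9,17) (7,24)]:
  edge (0,3)–(9,17): clear
  edge (9,17)–(7,24): clear
  edge (7,24)–(0,3): clear
  midpoint (5,19/2) outside
  → clear
Obstacle 2 [(13,19) (15,5) (23,2) (21,23)]:
  edge (13,19)–(15,5): clear
  edge (15,5)–(23,2): clear
  edge (23,2)–(21,23): clear
  edge (21,23)–(13,19): clear
  midpoint (5,19/2) outside
  → clear

FREE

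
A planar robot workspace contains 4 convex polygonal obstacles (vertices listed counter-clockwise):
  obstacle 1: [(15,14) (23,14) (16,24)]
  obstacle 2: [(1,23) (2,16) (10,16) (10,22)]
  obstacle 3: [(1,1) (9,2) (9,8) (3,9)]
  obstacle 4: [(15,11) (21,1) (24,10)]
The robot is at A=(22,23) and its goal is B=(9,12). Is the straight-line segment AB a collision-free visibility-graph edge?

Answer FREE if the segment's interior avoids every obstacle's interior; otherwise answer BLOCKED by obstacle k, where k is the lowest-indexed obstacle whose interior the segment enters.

Obstacle 1 [(15,14) (23,14) (16,24)]:
  edge (15,14)–(23,14): clear
  edge (23,14)–(16,24): crosses AB
  edge (16,24)–(15,14): crosses AB
  → BLOCKED
Obstacle 2 [(1,23) (2,16) (10,16) (10,22)]:
  edge (1,23)–(2,16): clear
  edge (2,16)–(10,16): clear
  edge (10,16)–(10,22): clear
  edge (10,22)–(1,23): clear
  midpoint (31/2,35/2) outside
  → clear
Obstacle 3 [(1,1) (9,2) (9,8) (3,9)]:
  edge (1,1)–(9,2): clear
  edge (9,2)–(9,8): clear
  edge (9,8)–(3,9): clear
  edge (3,9)–(1,1): clear
  midpoint (31/2,35/2) outside
  → clear
Obstacle 4 [(15,11) (21,1) (24,10)]:
  edge (15,11)–(21,1): clear
  edge (21,1)–(24,10): clear
  edge (24,10)–(15,11): clear
  midpoint (31/2,35/2) outside
  → clear

BLOCKED by obstacle 1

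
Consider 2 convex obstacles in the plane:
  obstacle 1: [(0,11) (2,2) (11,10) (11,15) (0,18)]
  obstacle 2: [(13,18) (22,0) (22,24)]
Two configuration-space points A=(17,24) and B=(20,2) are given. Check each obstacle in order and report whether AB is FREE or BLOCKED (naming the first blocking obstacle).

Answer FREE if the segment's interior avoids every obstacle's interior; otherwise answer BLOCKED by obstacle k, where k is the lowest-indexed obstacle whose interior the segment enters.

Obstacle 1 [(0,11) (2,2) (11,10) (11,15) (0,18)]:
  edge (0,11)–(2,2): clear
  edge (2,2)–(11,10): clear
  edge (11,10)–(11,15): clear
  edge (11,15)–(0,18): clear
  edge (0,18)–(0,11): clear
  midpoint (37/2,13) outside
  → clear
Obstacle 2 [(13,18) (22,0) (22,24)]:
  edge (13,18)–(22,0): crosses AB
  edge (22,0)–(22,24): clear
  edge (22,24)–(13,18): crosses AB
  → BLOCKED

BLOCKED by obstacle 2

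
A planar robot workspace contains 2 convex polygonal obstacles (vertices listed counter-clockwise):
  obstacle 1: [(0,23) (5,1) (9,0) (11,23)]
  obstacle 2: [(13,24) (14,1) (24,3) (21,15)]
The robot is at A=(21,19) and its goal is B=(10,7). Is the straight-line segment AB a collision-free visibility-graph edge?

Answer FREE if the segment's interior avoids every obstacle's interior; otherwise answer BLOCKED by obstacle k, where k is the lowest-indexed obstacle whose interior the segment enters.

BLOCKED by obstacle 2

Obstacle 1 [(0,23) (5,1) (9,0) (11,23)]:
  edge (0,23)–(5,1): clear
  edge (5,1)–(9,0): clear
  edge (9,0)–(11,23): clear
  edge (11,23)–(0,23): clear
  midpoint (31/2,13) outside
  → clear
Obstacle 2 [(13,24) (14,1) (24,3) (21,15)]:
  edge (13,24)–(14,1): crosses AB
  edge (14,1)–(24,3): clear
  edge (24,3)–(21,15): clear
  edge (21,15)–(13,24): crosses AB
  → BLOCKED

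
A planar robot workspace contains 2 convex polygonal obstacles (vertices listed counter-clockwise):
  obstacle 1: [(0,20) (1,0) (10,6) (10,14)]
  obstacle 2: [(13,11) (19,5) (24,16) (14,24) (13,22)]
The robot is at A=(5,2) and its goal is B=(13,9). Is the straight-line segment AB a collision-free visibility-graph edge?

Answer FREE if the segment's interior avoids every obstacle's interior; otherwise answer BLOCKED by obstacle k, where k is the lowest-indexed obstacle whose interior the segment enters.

Obstacle 1 [(0,20) (1,0) (10,6) (10,14)]:
  edge (0,20)–(1,0): clear
  edge (1,0)–(10,6): crosses AB
  edge (10,6)–(10,14): crosses AB
  edge (10,14)–(0,20): clear
  → BLOCKED
Obstacle 2 [(13,11) (19,5) (24,16) (14,24) (13,22)]:
  edge (13,11)–(19,5): clear
  edge (19,5)–(24,16): clear
  edge (24,16)–(14,24): clear
  edge (14,24)–(13,22): clear
  edge (13,22)–(13,11): clear
  midpoint (9,11/2) outside
  → clear

BLOCKED by obstacle 1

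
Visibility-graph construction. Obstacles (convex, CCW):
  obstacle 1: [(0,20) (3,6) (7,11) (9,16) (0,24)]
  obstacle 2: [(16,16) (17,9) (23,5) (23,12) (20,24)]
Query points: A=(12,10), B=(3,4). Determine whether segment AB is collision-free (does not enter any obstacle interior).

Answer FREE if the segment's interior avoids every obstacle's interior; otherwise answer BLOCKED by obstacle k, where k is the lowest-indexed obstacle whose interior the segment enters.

Obstacle 1 [(0,20) (3,6) (7,11) (9,16) (0,24)]:
  edge (0,20)–(3,6): clear
  edge (3,6)–(7,11): clear
  edge (7,11)–(9,16): clear
  edge (9,16)–(0,24): clear
  edge (0,24)–(0,20): clear
  midpoint (15/2,7) outside
  → clear
Obstacle 2 [(16,16) (17,9) (23,5) (23,12) (20,24)]:
  edge (16,16)–(17,9): clear
  edge (17,9)–(23,5): clear
  edge (23,5)–(23,12): clear
  edge (23,12)–(20,24): clear
  edge (20,24)–(16,16): clear
  midpoint (15/2,7) outside
  → clear

FREE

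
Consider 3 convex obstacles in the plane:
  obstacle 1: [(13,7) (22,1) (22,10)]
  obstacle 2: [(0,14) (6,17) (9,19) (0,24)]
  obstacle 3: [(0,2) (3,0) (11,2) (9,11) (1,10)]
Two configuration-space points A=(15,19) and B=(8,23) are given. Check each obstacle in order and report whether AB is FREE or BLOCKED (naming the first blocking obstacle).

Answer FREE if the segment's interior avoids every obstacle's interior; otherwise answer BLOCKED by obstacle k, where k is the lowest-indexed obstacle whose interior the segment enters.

FREE

Obstacle 1 [(13,7) (22,1) (22,10)]:
  edge (13,7)–(22,1): clear
  edge (22,1)–(22,10): clear
  edge (22,10)–(13,7): clear
  midpoint (23/2,21) outside
  → clear
Obstacle 2 [(0,14) (6,17) (9,19) (0,24)]:
  edge (0,14)–(6,17): clear
  edge (6,17)–(9,19): clear
  edge (9,19)–(0,24): clear
  edge (0,24)–(0,14): clear
  midpoint (23/2,21) outside
  → clear
Obstacle 3 [(0,2) (3,0) (11,2) (9,11) (1,10)]:
  edge (0,2)–(3,0): clear
  edge (3,0)–(11,2): clear
  edge (11,2)–(9,11): clear
  edge (9,11)–(1,10): clear
  edge (1,10)–(0,2): clear
  midpoint (23/2,21) outside
  → clear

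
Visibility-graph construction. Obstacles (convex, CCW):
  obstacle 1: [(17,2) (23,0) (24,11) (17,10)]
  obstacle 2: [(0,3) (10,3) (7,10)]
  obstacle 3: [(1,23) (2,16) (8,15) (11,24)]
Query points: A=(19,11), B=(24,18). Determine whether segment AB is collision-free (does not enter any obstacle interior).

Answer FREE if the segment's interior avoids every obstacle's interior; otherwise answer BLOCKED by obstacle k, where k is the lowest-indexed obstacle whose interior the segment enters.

FREE

Obstacle 1 [(17,2) (23,0) (24,11) (17,10)]:
  edge (17,2)–(23,0): clear
  edge (23,0)–(24,11): clear
  edge (24,11)–(17,10): clear
  edge (17,10)–(17,2): clear
  midpoint (43/2,29/2) outside
  → clear
Obstacle 2 [(0,3) (10,3) (7,10)]:
  edge (0,3)–(10,3): clear
  edge (10,3)–(7,10): clear
  edge (7,10)–(0,3): clear
  midpoint (43/2,29/2) outside
  → clear
Obstacle 3 [(1,23) (2,16) (8,15) (11,24)]:
  edge (1,23)–(2,16): clear
  edge (2,16)–(8,15): clear
  edge (8,15)–(11,24): clear
  edge (11,24)–(1,23): clear
  midpoint (43/2,29/2) outside
  → clear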